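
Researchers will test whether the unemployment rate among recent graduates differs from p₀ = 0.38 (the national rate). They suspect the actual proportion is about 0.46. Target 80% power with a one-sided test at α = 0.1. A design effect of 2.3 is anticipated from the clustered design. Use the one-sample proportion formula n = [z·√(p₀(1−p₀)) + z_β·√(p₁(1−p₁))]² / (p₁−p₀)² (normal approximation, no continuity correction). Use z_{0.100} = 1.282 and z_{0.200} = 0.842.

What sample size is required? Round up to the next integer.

n = [z_α·√(p₀q₀) + z_β·√(p₁q₁)]² / (p₁ − p₀)²
  = [1.282·√(0.38·0.62) + 0.842·√(0.46·0.54)]² / (0.08)²
  = [1.282·0.4854 + 0.842·0.4984]² / 0.0064
  = [1.0419]² / 0.0064
  = 169.62
Design effect: 2.3 × 169.62 = 390.13.
Round up → n = 391.

n = 391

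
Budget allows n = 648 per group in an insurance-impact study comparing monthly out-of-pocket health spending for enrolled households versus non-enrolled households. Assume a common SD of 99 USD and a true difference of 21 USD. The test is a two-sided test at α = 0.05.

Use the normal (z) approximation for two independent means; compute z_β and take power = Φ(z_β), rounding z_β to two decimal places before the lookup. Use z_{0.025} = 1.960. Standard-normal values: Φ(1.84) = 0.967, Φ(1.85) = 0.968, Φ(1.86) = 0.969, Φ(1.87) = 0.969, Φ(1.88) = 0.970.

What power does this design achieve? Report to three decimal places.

Power ≈ 0.969

z_β = δ·√(n/(σ₁²+σ₂²)) − z_{α/2}
    = 21 · √(648/19602) − 1.960
    = 21 · 0.18182 − 1.960
    = 3.8182 − 1.960 = 1.8582 → 1.86
Power = Φ(1.86) = 0.969.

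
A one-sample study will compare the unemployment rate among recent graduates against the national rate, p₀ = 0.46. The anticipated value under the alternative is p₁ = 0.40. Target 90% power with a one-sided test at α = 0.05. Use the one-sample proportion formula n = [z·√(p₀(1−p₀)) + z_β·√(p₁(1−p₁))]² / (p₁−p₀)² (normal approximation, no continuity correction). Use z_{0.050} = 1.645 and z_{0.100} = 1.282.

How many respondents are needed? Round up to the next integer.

n = [z_α·√(p₀q₀) + z_β·√(p₁q₁)]² / (p₁ − p₀)²
  = [1.645·√(0.46·0.54) + 1.282·√(0.40·0.60)]² / (-0.06)²
  = [1.645·0.4984 + 1.282·0.4899]² / 0.0036
  = [1.4479]² / 0.0036
  = 582.35
Round up → n = 583.

n = 583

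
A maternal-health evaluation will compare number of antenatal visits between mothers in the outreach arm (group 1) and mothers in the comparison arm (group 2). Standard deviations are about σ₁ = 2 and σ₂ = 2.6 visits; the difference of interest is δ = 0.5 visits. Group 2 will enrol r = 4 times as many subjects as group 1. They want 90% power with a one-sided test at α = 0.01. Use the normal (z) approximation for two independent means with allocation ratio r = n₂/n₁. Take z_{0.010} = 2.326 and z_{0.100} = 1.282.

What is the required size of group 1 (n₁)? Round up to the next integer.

n₁ = 297

n₁ = (z_α + z_β)² · (σ₁² + σ₂²/r) / δ²
   = (2.326 + 1.282)² · (2² + 2.6²/4) / 0.5²
   = 13.0177 · (4 + 1.69) / 0.25
   = 13.0177 · 5.69 / 0.25
   = 296.28
Round up → n₁ = 297; n₂ = r·n₁ = 4 × 297 = 1188.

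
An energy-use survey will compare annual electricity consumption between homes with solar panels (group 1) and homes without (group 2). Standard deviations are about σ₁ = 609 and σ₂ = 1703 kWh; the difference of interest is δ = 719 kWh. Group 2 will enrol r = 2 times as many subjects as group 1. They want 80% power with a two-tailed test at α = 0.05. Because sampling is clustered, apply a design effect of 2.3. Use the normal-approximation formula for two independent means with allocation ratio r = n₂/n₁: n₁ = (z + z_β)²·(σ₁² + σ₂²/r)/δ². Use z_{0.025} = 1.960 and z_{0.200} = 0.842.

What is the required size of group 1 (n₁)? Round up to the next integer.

n₁ = 64

n₁ = (z_{α/2} + z_β)² · (σ₁² + σ₂²/r) / δ²
   = (1.960 + 0.842)² · (609² + 1703²/2) / 719²
   = 7.8512 · (370881 + 1450104.5) / 516961
   = 7.8512 · 1820985.5 / 516961
   = 27.66
Design effect: 2.3 × 27.66 = 63.61.
Round up → n₁ = 64; n₂ = r·n₁ = 2 × 64 = 128.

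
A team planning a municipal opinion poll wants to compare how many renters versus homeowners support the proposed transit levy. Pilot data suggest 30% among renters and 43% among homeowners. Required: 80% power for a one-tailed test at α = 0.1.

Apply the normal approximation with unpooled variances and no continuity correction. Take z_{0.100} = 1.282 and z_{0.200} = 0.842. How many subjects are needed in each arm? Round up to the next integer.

n = (z_α + z_β)² · [p₁(1−p₁) + p₂(1−p₂)] / (p₁ − p₂)²
  = (1.282 + 0.842)² · (0.30·0.70 + 0.43·0.57) / (-0.13)²
  = (2.124)² · (0.2100 + 0.2451) / 0.0169
  = 4.5114 · 0.4551 / 0.0169
  = 121.49
Round up → n = 122 per group.

n = 122 per group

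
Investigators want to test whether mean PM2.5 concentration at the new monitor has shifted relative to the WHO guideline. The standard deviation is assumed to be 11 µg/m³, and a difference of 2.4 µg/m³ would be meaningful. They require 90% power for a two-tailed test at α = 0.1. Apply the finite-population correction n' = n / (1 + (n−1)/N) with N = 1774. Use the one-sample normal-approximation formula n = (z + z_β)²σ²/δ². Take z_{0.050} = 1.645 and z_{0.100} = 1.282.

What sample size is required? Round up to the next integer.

n = 164

n = (z_{α/2} + z_β)² · σ² / δ²
  = (1.645 + 1.282)² · 11² / 2.4²
  = 8.5673 · 121 / 5.76
  = 179.97
Finite-population correction (N = 1774): 179.97 / (1 + (179.97 − 1)/1774) = 163.48.
Round up → n = 164.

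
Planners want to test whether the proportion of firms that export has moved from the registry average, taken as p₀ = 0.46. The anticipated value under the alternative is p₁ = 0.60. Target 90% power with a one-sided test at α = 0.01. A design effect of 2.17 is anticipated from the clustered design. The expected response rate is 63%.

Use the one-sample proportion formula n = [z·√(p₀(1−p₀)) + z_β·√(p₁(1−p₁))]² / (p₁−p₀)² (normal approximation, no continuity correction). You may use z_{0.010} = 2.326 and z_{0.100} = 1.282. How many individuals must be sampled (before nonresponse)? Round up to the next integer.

n = 562

n = [z_α·√(p₀q₀) + z_β·√(p₁q₁)]² / (p₁ − p₀)²
  = [2.326·√(0.46·0.54) + 1.282·√(0.60·0.40)]² / (0.14)²
  = [2.326·0.4984 + 1.282·0.4899]² / 0.0196
  = [1.7873]² / 0.0196
  = 162.99
Design effect: 2.17 × 162.99 = 353.68.
Adjust for 63% response: 353.68 / 0.63 = 561.39.
Round up → n = 562.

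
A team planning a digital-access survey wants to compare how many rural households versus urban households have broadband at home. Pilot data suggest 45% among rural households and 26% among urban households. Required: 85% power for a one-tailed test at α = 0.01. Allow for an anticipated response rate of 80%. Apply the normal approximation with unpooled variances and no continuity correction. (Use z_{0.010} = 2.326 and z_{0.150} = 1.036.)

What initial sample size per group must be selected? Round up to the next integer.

n = 173 per group

n = (z_α + z_β)² · [p₁(1−p₁) + p₂(1−p₂)] / (p₁ − p₂)²
  = (2.326 + 1.036)² · (0.45·0.55 + 0.26·0.74) / (0.19)²
  = (3.362)² · (0.2475 + 0.1924) / 0.0361
  = 11.3030 · 0.4399 / 0.0361
  = 137.73
Adjust for 80% response: 137.73 / 0.80 = 172.17.
Round up → n = 173 per group.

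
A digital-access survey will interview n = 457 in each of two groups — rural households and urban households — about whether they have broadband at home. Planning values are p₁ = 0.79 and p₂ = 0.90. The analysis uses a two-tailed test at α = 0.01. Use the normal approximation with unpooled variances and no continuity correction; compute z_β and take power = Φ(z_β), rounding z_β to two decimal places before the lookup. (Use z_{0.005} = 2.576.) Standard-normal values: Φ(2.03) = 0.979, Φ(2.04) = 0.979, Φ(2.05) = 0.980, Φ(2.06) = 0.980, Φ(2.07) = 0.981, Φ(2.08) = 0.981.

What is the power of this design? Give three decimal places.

z_β = |p₁−p₂|·√(n/[p₁q₁+p₂q₂]) − z_{α/2}
    = 0.11 · √(457/0.2559) − 2.576
    = 0.11 · 42.2594 − 2.576
    = 4.6485 − 2.576 = 2.0725 → 2.07
Power = Φ(2.07) = 0.981.

Power ≈ 0.981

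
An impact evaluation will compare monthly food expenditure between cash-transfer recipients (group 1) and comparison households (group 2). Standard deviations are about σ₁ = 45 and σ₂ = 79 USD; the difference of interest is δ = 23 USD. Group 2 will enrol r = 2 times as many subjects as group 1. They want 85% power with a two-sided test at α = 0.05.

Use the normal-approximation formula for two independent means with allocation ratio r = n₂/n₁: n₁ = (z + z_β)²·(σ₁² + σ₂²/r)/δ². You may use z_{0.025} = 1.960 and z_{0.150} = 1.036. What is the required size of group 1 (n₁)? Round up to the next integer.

n₁ = (z_{α/2} + z_β)² · (σ₁² + σ₂²/r) / δ²
   = (1.960 + 1.036)² · (45² + 79²/2) / 23²
   = 8.9760 · (2025 + 3120.5) / 529
   = 8.9760 · 5145.5 / 529
   = 87.31
Round up → n₁ = 88; n₂ = r·n₁ = 2 × 88 = 176.

n₁ = 88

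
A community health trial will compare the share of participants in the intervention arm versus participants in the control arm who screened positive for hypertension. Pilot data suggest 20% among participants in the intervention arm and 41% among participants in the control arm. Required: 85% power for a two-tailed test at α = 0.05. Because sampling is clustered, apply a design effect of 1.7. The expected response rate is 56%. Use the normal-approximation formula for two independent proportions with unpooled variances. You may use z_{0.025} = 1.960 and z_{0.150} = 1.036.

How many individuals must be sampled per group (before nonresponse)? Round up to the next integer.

n = (z_{α/2} + z_β)² · [p₁(1−p₁) + p₂(1−p₂)] / (p₁ − p₂)²
  = (1.960 + 1.036)² · (0.20·0.80 + 0.41·0.59) / (-0.21)²
  = (2.996)² · (0.1600 + 0.2419) / 0.0441
  = 8.9760 · 0.4019 / 0.0441
  = 81.80
Design effect: 1.7 × 81.80 = 139.06.
Adjust for 56% response: 139.06 / 0.56 = 248.33.
Round up → n = 249 per group.

n = 249 per group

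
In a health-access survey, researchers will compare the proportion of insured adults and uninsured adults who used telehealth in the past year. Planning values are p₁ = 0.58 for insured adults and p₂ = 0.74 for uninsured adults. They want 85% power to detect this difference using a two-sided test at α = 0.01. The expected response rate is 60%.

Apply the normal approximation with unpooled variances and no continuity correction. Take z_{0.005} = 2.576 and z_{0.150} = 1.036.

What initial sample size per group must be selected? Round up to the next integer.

n = (z_{α/2} + z_β)² · [p₁(1−p₁) + p₂(1−p₂)] / (p₁ − p₂)²
  = (2.576 + 1.036)² · (0.58·0.42 + 0.74·0.26) / (-0.16)²
  = (3.612)² · (0.2436 + 0.1924) / 0.0256
  = 13.0465 · 0.4360 / 0.0256
  = 222.20
Adjust for 60% response: 222.20 / 0.60 = 370.33.
Round up → n = 371 per group.

n = 371 per group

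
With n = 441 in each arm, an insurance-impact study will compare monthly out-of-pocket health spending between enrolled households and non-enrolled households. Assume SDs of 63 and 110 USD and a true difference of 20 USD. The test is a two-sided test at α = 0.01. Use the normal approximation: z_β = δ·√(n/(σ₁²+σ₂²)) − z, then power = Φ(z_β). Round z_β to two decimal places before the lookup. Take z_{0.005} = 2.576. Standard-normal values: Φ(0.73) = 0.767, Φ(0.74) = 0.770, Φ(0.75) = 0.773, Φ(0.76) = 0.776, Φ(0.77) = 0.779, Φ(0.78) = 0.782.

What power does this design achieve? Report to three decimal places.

Power ≈ 0.770

z_β = δ·√(n/(σ₁²+σ₂²)) − z_{α/2}
    = 20 · √(441/16069) − 2.576
    = 20 · 0.16566 − 2.576
    = 3.3133 − 2.576 = 0.7373 → 0.74
Power = Φ(0.74) = 0.770.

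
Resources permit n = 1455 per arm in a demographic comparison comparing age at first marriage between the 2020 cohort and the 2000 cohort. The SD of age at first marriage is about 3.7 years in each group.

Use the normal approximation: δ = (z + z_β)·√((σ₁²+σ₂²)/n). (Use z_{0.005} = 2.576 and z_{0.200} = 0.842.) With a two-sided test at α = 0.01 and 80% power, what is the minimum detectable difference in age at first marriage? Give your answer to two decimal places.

Minimum detectable difference ≈ 0.47 years

δ = (z_{α/2} + z_β) · √((σ₁²+σ₂²)/n)
  = (2.576 + 0.842) · √(27.38/1455)
  = 3.418 · √0.01882
  = 3.418 · 0.1372
  = 0.4689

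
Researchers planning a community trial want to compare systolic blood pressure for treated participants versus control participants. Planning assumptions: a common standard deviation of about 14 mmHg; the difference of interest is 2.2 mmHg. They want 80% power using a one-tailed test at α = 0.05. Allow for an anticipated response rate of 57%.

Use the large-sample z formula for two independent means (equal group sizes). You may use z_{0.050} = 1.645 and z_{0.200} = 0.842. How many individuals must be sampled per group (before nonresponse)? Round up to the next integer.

n = (z_α + z_β)² · (σ₁² + σ₂²) / δ²
  = (1.645 + 0.842)² · (2·14² = 392) / 2.2²
  = 6.1852 · 392 / 4.84
  = 500.95
Adjust for 57% response: 500.95 / 0.57 = 878.86.
Round up → n = 879 per group.

n = 879 per group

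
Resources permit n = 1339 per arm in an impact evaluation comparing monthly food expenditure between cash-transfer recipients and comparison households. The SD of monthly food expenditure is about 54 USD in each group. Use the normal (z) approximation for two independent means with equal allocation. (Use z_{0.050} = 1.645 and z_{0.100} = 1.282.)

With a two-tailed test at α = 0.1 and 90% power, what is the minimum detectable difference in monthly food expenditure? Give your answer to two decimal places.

Minimum detectable difference ≈ 6.11 USD

δ = (z_{α/2} + z_β) · √((σ₁²+σ₂²)/n)
  = (1.645 + 1.282) · √(5832/1339)
  = 2.927 · √4.3555
  = 2.927 · 2.0870
  = 6.1086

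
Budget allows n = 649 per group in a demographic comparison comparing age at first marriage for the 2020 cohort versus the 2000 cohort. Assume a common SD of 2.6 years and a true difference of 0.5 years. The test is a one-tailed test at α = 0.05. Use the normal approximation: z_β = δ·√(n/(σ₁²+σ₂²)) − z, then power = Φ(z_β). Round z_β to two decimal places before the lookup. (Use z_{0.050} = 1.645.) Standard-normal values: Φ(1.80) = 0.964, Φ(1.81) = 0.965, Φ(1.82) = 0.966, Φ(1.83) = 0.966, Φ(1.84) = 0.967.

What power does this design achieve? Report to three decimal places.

z_β = δ·√(n/(σ₁²+σ₂²)) − z_α
    = 0.5 · √(649/13.52) − 1.645
    = 0.5 · 6.92842 − 1.645
    = 3.4642 − 1.645 = 1.8192 → 1.82
Power = Φ(1.82) = 0.966.

Power ≈ 0.966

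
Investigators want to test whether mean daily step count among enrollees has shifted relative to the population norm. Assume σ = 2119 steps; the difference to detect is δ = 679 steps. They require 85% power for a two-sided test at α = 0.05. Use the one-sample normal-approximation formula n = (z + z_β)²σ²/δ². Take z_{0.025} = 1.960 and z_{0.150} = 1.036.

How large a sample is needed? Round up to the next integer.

n = (z_{α/2} + z_β)² · σ² / δ²
  = (1.960 + 1.036)² · 2119² / 679²
  = 8.9760 · 4490161 / 461041
  = 87.42
Round up → n = 88.

n = 88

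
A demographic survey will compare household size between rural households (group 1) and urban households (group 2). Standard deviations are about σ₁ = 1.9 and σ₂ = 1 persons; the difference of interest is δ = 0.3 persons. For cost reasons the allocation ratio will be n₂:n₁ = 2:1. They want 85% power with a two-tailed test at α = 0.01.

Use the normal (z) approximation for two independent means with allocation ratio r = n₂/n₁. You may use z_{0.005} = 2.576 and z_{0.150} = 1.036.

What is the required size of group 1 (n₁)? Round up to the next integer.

n₁ = 596

n₁ = (z_{α/2} + z_β)² · (σ₁² + σ₂²/r) / δ²
   = (2.576 + 1.036)² · (1.9² + 1²/2) / 0.3²
   = 13.0465 · (3.61 + 0.5) / 0.09
   = 13.0465 · 4.11 / 0.09
   = 595.79
Round up → n₁ = 596; n₂ = r·n₁ = 2 × 596 = 1192.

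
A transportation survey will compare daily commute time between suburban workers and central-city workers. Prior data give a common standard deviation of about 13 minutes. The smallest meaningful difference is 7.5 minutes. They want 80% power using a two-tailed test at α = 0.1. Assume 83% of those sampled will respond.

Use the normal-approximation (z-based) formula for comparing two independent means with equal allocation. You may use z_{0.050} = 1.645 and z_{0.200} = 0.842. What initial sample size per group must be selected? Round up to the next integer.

n = (z_{α/2} + z_β)² · (σ₁² + σ₂²) / δ²
  = (1.645 + 0.842)² · (2·13² = 338) / 7.5²
  = 6.1852 · 338 / 56.25
  = 37.17
Adjust for 83% response: 37.17 / 0.83 = 44.78.
Round up → n = 45 per group.

n = 45 per group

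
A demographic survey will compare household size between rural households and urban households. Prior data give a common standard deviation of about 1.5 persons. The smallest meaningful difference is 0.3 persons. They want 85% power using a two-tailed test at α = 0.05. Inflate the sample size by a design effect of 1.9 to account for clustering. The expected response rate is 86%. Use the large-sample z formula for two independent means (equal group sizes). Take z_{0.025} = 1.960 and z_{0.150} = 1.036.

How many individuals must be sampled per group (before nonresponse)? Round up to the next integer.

n = 992 per group

n = (z_{α/2} + z_β)² · (σ₁² + σ₂²) / δ²
  = (1.960 + 1.036)² · (2·1.5² = 4.5) / 0.3²
  = 8.9760 · 4.5 / 0.09
  = 448.80
Design effect: 1.9 × 448.80 = 852.72.
Adjust for 86% response: 852.72 / 0.86 = 991.54.
Round up → n = 992 per group.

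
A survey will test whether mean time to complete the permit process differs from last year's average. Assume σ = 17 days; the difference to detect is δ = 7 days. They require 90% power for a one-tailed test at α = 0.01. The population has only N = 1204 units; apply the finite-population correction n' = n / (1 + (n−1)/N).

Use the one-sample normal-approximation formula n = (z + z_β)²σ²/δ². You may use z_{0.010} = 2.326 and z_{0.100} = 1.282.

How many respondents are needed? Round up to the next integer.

n = (z_α + z_β)² · σ² / δ²
  = (2.326 + 1.282)² · 17² / 7²
  = 13.0177 · 289 / 49
  = 76.78
Finite-population correction (N = 1204): 76.78 / (1 + (76.78 − 1)/1204) = 72.23.
Round up → n = 73.

n = 73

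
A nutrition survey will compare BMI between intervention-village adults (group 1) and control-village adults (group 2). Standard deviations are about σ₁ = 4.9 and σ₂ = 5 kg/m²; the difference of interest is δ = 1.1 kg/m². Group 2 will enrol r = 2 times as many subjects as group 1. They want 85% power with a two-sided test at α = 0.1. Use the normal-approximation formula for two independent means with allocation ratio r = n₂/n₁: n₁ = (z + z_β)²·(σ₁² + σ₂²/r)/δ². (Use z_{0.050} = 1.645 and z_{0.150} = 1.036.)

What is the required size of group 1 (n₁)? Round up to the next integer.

n₁ = (z_{α/2} + z_β)² · (σ₁² + σ₂²/r) / δ²
   = (1.645 + 1.036)² · (4.9² + 5²/2) / 1.1²
   = 7.1878 · (24.01 + 12.5) / 1.21
   = 7.1878 · 36.51 / 1.21
   = 216.88
Round up → n₁ = 217; n₂ = r·n₁ = 2 × 217 = 434.

n₁ = 217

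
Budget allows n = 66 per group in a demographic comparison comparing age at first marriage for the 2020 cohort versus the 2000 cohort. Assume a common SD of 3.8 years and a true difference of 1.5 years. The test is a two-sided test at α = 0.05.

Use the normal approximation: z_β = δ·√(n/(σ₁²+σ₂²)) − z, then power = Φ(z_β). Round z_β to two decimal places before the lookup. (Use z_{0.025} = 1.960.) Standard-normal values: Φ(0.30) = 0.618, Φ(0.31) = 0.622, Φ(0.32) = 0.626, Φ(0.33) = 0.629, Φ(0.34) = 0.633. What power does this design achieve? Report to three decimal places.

Power ≈ 0.622

z_β = δ·√(n/(σ₁²+σ₂²)) − z_{α/2}
    = 1.5 · √(66/28.88) − 1.960
    = 1.5 · 1.51173 − 1.960
    = 2.2676 − 1.960 = 0.3076 → 0.31
Power = Φ(0.31) = 0.622.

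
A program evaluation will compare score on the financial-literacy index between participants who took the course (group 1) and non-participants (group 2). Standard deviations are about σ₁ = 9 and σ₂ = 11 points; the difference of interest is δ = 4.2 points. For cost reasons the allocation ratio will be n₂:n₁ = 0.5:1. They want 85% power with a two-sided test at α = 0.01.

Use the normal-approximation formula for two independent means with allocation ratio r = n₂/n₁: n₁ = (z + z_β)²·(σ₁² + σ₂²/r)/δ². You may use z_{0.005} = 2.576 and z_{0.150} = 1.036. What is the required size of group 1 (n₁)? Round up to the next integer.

n₁ = (z_{α/2} + z_β)² · (σ₁² + σ₂²/r) / δ²
   = (2.576 + 1.036)² · (9² + 11²/0.5) / 4.2²
   = 13.0465 · (81 + 242) / 17.64
   = 13.0465 · 323 / 17.64
   = 238.89
Round up → n₁ = 239; n₂ = r·n₁ = 0.5 × 239 = 120.

n₁ = 239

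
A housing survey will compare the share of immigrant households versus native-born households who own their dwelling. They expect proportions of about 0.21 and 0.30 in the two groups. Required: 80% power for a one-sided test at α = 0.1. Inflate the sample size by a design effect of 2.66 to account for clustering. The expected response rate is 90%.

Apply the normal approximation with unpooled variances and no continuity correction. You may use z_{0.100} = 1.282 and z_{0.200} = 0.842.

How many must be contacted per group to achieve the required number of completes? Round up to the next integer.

n = 619 per group

n = (z_α + z_β)² · [p₁(1−p₁) + p₂(1−p₂)] / (p₁ − p₂)²
  = (1.282 + 0.842)² · (0.21·0.79 + 0.30·0.70) / (-0.09)²
  = (2.124)² · (0.1659 + 0.2100) / 0.0081
  = 4.5114 · 0.3759 / 0.0081
  = 209.36
Design effect: 2.66 × 209.36 = 556.90.
Adjust for 90% response: 556.90 / 0.90 = 618.78.
Round up → n = 619 per group.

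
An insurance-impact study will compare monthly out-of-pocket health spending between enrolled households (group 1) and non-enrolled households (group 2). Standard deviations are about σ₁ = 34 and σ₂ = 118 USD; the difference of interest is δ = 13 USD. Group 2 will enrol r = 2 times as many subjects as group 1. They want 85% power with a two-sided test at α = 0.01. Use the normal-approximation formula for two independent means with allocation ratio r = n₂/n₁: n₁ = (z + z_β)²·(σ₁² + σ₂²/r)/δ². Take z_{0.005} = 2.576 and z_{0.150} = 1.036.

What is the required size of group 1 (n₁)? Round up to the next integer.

n₁ = 627

n₁ = (z_{α/2} + z_β)² · (σ₁² + σ₂²/r) / δ²
   = (2.576 + 1.036)² · (34² + 118²/2) / 13²
   = 13.0465 · (1156 + 6962) / 169
   = 13.0465 · 8118 / 169
   = 626.70
Round up → n₁ = 627; n₂ = r·n₁ = 2 × 627 = 1254.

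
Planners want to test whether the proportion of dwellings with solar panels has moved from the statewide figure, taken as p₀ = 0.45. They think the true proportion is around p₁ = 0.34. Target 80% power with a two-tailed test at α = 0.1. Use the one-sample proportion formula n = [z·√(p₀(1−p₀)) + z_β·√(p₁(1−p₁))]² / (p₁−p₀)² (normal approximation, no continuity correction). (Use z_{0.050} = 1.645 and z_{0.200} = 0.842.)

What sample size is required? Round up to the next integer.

n = 123

n = [z_{α/2}·√(p₀q₀) + z_β·√(p₁q₁)]² / (p₁ − p₀)²
  = [1.645·√(0.45·0.55) + 0.842·√(0.34·0.66)]² / (-0.11)²
  = [1.645·0.4975 + 0.842·0.4737]² / 0.0121
  = [1.2172]² / 0.0121
  = 122.45
Round up → n = 123.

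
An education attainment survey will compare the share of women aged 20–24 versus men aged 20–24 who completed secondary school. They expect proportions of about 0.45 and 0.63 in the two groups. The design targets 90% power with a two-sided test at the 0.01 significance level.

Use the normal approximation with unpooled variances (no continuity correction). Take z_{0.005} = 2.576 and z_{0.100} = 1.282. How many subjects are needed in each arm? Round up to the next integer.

n = (z_{α/2} + z_β)² · [p₁(1−p₁) + p₂(1−p₂)] / (p₁ − p₂)²
  = (2.576 + 1.282)² · (0.45·0.55 + 0.63·0.37) / (-0.18)²
  = (3.858)² · (0.2475 + 0.2331) / 0.0324
  = 14.8842 · 0.4806 / 0.0324
  = 220.78
Round up → n = 221 per group.

n = 221 per group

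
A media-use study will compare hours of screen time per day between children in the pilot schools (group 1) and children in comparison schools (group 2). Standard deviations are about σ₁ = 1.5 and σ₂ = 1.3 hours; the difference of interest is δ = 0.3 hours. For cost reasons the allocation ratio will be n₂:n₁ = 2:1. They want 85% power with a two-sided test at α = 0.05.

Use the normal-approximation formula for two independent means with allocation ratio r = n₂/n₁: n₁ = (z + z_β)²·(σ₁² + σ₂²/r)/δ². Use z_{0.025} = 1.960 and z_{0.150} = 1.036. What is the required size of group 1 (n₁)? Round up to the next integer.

n₁ = 309

n₁ = (z_{α/2} + z_β)² · (σ₁² + σ₂²/r) / δ²
   = (1.960 + 1.036)² · (1.5² + 1.3²/2) / 0.3²
   = 8.9760 · (2.25 + 0.845) / 0.09
   = 8.9760 · 3.095 / 0.09
   = 308.68
Round up → n₁ = 309; n₂ = r·n₁ = 2 × 309 = 618.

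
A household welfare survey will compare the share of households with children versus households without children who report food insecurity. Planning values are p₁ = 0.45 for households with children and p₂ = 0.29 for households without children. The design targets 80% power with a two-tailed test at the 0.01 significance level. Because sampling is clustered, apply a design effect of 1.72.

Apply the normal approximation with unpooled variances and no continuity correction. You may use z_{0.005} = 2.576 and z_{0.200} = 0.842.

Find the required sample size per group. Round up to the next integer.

n = (z_{α/2} + z_β)² · [p₁(1−p₁) + p₂(1−p₂)] / (p₁ − p₂)²
  = (2.576 + 0.842)² · (0.45·0.55 + 0.29·0.71) / (0.16)²
  = (3.418)² · (0.2475 + 0.2059) / 0.0256
  = 11.6827 · 0.4534 / 0.0256
  = 206.91
Design effect: 1.72 × 206.91 = 355.89.
Round up → n = 356 per group.

n = 356 per group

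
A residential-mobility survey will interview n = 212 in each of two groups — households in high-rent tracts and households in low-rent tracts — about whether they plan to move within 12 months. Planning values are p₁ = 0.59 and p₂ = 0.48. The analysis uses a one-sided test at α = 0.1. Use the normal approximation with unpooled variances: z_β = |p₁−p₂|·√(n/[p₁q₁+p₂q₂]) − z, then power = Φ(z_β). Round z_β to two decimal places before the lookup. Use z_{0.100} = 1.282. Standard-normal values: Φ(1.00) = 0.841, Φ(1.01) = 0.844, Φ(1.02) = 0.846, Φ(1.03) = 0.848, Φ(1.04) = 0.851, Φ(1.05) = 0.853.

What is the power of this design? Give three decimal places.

z_β = |p₁−p₂|·√(n/[p₁q₁+p₂q₂]) − z_α
    = 0.11 · √(212/0.4915) − 1.282
    = 0.11 · 20.7685 − 1.282
    = 2.2845 − 1.282 = 1.0025 → 1.00
Power = Φ(1.00) = 0.841.

Power ≈ 0.841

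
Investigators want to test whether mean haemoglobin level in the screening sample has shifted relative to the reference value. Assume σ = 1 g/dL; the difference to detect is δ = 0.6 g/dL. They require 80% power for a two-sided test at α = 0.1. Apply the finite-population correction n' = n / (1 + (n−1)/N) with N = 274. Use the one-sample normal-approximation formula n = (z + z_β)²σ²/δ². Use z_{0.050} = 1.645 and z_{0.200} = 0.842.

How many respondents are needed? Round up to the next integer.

n = 17

n = (z_{α/2} + z_β)² · σ² / δ²
  = (1.645 + 0.842)² · 1² / 0.6²
  = 6.1852 · 1 / 0.36
  = 17.18
Finite-population correction (N = 274): 17.18 / (1 + (17.18 − 1)/274) = 16.22.
Round up → n = 17.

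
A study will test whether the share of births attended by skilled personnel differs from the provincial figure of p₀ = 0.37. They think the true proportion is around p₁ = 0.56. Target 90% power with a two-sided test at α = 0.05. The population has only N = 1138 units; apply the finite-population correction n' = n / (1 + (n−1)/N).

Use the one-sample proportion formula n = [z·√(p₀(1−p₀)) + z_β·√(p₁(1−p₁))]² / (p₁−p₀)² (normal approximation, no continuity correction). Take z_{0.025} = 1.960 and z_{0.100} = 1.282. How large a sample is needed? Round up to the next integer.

n = [z_{α/2}·√(p₀q₀) + z_β·√(p₁q₁)]² / (p₁ − p₀)²
  = [1.960·√(0.37·0.63) + 1.282·√(0.56·0.44)]² / (0.19)²
  = [1.960·0.4828 + 1.282·0.4964]² / 0.0361
  = [1.5827]² / 0.0361
  = 69.39
Finite-population correction (N = 1138): 69.39 / (1 + (69.39 − 1)/1138) = 65.45.
Round up → n = 66.

n = 66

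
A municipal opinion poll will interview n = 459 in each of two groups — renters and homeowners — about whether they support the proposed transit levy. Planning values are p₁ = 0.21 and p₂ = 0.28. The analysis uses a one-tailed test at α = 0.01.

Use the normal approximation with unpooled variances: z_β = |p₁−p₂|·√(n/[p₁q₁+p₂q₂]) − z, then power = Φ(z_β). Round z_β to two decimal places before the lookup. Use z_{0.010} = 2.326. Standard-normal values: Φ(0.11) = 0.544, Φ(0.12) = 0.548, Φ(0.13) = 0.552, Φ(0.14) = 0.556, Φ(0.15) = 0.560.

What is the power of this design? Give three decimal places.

Power ≈ 0.560

z_β = |p₁−p₂|·√(n/[p₁q₁+p₂q₂]) − z_α
    = 0.07 · √(459/0.3675) − 2.326
    = 0.07 · 35.3409 − 2.326
    = 2.4739 − 2.326 = 0.1479 → 0.15
Power = Φ(0.15) = 0.560.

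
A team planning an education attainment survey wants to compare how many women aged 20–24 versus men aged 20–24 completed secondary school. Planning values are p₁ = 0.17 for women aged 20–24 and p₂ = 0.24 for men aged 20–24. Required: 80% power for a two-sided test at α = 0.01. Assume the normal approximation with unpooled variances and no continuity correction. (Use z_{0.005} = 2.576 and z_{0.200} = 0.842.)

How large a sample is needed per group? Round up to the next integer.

n = 772 per group

n = (z_{α/2} + z_β)² · [p₁(1−p₁) + p₂(1−p₂)] / (p₁ − p₂)²
  = (2.576 + 0.842)² · (0.17·0.83 + 0.24·0.76) / (-0.07)²
  = (3.418)² · (0.1411 + 0.1824) / 0.0049
  = 11.6827 · 0.3235 / 0.0049
  = 771.30
Round up → n = 772 per group.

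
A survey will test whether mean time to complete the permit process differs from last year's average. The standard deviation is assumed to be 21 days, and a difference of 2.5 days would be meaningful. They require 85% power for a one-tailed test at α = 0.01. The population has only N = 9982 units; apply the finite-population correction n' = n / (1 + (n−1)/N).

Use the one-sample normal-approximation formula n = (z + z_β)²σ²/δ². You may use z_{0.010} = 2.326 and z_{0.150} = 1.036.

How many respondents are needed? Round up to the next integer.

n = 739

n = (z_α + z_β)² · σ² / δ²
  = (2.326 + 1.036)² · 21² / 2.5²
  = 11.3030 · 441 / 6.25
  = 797.54
Finite-population correction (N = 9982): 797.54 / (1 + (797.54 − 1)/9982) = 738.60.
Round up → n = 739.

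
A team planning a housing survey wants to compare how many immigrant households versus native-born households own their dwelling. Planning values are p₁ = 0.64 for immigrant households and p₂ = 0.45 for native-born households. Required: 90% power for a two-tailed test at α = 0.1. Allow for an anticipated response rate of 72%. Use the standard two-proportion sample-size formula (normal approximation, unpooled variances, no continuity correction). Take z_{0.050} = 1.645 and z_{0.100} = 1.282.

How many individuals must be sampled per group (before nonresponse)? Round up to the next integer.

n = 158 per group

n = (z_{α/2} + z_β)² · [p₁(1−p₁) + p₂(1−p₂)] / (p₁ − p₂)²
  = (1.645 + 1.282)² · (0.64·0.36 + 0.45·0.55) / (0.19)²
  = (2.927)² · (0.2304 + 0.2475) / 0.0361
  = 8.5673 · 0.4779 / 0.0361
  = 113.42
Adjust for 72% response: 113.42 / 0.72 = 157.52.
Round up → n = 158 per group.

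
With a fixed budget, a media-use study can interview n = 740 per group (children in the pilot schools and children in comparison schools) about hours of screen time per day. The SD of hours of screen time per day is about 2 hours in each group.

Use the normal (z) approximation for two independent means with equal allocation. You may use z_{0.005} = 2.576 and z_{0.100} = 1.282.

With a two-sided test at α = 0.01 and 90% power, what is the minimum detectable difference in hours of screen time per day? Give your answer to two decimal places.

Minimum detectable difference ≈ 0.40 hours

δ = (z_{α/2} + z_β) · √((σ₁²+σ₂²)/n)
  = (2.576 + 1.282) · √(8/740)
  = 3.858 · √0.01081
  = 3.858 · 0.1040
  = 0.4011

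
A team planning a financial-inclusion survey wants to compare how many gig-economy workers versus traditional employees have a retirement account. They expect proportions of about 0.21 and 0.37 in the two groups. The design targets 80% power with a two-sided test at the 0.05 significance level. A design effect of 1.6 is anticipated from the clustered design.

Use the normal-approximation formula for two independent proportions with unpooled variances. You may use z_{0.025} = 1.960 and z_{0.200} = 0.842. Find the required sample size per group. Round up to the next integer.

n = 196 per group

n = (z_{α/2} + z_β)² · [p₁(1−p₁) + p₂(1−p₂)] / (p₁ − p₂)²
  = (1.960 + 0.842)² · (0.21·0.79 + 0.37·0.63) / (-0.16)²
  = (2.802)² · (0.1659 + 0.2331) / 0.0256
  = 7.8512 · 0.3990 / 0.0256
  = 122.37
Design effect: 1.6 × 122.37 = 195.79.
Round up → n = 196 per group.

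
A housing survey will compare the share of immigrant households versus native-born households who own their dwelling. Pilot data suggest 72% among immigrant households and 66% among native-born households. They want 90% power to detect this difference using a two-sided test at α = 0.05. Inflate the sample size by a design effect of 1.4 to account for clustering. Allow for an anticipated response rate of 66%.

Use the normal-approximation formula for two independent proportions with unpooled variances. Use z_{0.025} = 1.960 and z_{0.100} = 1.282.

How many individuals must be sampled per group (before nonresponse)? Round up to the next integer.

n = (z_{α/2} + z_β)² · [p₁(1−p₁) + p₂(1−p₂)] / (p₁ − p₂)²
  = (1.960 + 1.282)² · (0.72·0.28 + 0.66·0.34) / (0.06)²
  = (3.242)² · (0.2016 + 0.2244) / 0.0036
  = 10.5106 · 0.4260 / 0.0036
  = 1243.75
Design effect: 1.4 × 1243.75 = 1741.25.
Adjust for 66% response: 1741.25 / 0.66 = 2638.26.
Round up → n = 2639 per group.

n = 2639 per group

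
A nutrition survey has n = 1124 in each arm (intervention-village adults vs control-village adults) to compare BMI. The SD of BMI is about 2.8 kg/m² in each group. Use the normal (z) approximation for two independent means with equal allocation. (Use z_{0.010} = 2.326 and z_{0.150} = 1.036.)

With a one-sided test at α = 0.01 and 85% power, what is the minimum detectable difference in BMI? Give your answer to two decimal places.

Minimum detectable difference ≈ 0.40 kg/m²

δ = (z_α + z_β) · √((σ₁²+σ₂²)/n)
  = (2.326 + 1.036) · √(15.68/1124)
  = 3.362 · √0.01395
  = 3.362 · 0.1181
  = 0.3971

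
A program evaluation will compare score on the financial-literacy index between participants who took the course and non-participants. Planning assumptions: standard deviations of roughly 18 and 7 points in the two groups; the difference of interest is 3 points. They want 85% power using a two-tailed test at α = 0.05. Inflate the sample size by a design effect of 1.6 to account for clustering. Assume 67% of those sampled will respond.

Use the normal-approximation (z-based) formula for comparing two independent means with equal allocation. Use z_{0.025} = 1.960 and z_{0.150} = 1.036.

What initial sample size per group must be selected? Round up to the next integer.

n = (z_{α/2} + z_β)² · (σ₁² + σ₂²) / δ²
  = (1.960 + 1.036)² · (18² + 7² = 373) / 3²
  = 8.9760 · 373 / 9
  = 372.01
Design effect: 1.6 × 372.01 = 595.21.
Adjust for 67% response: 595.21 / 0.67 = 888.37.
Round up → n = 889 per group.

n = 889 per group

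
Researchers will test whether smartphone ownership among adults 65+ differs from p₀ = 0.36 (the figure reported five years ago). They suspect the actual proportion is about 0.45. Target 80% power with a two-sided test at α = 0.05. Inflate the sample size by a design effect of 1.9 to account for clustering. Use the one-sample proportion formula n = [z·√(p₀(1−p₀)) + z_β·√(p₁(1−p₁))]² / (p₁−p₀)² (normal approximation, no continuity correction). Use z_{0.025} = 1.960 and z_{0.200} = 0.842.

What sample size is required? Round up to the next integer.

n = [z_{α/2}·√(p₀q₀) + z_β·√(p₁q₁)]² / (p₁ − p₀)²
  = [1.960·√(0.36·0.64) + 0.842·√(0.45·0.55)]² / (0.09)²
  = [1.960·0.4800 + 0.842·0.4975]² / 0.0081
  = [1.3597]² / 0.0081
  = 228.24
Design effect: 1.9 × 228.24 = 433.66.
Round up → n = 434.

n = 434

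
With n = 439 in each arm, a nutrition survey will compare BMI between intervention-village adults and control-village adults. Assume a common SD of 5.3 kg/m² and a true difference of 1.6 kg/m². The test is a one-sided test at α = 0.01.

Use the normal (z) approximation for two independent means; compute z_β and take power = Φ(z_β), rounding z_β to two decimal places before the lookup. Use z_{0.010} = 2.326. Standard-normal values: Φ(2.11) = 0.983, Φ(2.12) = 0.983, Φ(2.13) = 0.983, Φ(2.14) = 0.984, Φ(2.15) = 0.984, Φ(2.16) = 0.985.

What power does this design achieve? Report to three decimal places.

z_β = δ·√(n/(σ₁²+σ₂²)) − z_α
    = 1.6 · √(439/56.18) − 2.326
    = 1.6 · 2.79538 − 2.326
    = 4.4726 − 2.326 = 2.1466 → 2.15
Power = Φ(2.15) = 0.984.

Power ≈ 0.984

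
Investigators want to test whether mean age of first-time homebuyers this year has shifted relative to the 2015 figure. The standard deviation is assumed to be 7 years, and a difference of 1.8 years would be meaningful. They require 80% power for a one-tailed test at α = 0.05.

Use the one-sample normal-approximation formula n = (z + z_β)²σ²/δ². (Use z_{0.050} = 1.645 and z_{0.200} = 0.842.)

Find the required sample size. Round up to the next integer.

n = (z_α + z_β)² · σ² / δ²
  = (1.645 + 0.842)² · 7² / 1.8²
  = 6.1852 · 49 / 3.24
  = 93.54
Round up → n = 94.

n = 94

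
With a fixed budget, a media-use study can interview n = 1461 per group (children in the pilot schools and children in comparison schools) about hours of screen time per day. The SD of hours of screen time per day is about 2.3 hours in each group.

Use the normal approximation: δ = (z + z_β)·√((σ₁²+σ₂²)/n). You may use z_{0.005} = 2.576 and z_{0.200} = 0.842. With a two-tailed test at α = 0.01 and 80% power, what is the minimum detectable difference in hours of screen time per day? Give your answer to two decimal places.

δ = (z_{α/2} + z_β) · √((σ₁²+σ₂²)/n)
  = (2.576 + 0.842) · √(10.58/1461)
  = 3.418 · √0.00724
  = 3.418 · 0.0851
  = 0.2909

Minimum detectable difference ≈ 0.29 hours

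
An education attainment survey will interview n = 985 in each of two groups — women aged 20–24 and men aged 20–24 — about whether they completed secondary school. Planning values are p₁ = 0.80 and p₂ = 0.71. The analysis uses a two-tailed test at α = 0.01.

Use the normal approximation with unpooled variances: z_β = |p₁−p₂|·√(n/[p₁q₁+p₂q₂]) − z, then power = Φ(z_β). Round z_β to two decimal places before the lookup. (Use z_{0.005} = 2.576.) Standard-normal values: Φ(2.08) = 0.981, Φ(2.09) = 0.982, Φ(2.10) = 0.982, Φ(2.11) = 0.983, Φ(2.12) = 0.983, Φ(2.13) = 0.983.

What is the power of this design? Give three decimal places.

Power ≈ 0.982

z_β = |p₁−p₂|·√(n/[p₁q₁+p₂q₂]) − z_{α/2}
    = 0.09 · √(985/0.3659) − 2.576
    = 0.09 · 51.8844 − 2.576
    = 4.6696 − 2.576 = 2.0936 → 2.09
Power = Φ(2.09) = 0.982.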